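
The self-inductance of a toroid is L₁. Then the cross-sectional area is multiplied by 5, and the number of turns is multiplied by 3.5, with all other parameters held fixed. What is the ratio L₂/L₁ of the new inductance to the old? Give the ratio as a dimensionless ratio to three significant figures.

L₂/L₁ = 61.3

For a toroid, L ∝ μᵣN²A/R.
L₂/L₁ = (5) × (3.5)^2 = 61.3.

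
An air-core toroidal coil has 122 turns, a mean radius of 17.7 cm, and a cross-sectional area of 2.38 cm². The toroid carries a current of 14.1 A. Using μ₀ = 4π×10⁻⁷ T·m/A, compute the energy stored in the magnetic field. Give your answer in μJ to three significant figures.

L = μ₀N²A/(2πR) = (4π×10⁻⁷)(122)²(2.380×10^-4)/(2π×0.177) = 4.003×10^-6 H.
U = ½LI² = ½(4.003×10^-6)(14.1)² = 3.979×10^-4 J.

U ≈ 398 μJ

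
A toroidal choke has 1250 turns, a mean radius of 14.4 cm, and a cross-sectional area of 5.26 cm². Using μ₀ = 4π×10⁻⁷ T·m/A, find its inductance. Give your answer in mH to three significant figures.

For a thin toroid, L = μ₀N²A/(2πR).
L = (4π×10⁻⁷)(1250)²(5.260×10^-4) / (2π×0.144 m) = 1.141×10^-3 H.

L ≈ 1.14 mH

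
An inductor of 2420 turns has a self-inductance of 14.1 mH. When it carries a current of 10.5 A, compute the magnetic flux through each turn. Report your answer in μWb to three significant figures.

From L = NΦ_B/I, the flux per turn is Φ_B = LI/N.
Φ_B = (1.410×10^-2 H)(10.5 A)/2420 = 6.118×10^-5 Wb.

Φ_B ≈ 61.2 μWb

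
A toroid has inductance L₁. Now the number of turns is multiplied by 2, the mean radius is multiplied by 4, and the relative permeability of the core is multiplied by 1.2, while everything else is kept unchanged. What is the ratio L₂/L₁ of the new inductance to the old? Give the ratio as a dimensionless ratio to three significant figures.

L₂/L₁ = 1.20

For a toroid, L ∝ μᵣN²A/R.
L₂/L₁ = (2)^2 × (4)^-1 × (1.2) = 1.20.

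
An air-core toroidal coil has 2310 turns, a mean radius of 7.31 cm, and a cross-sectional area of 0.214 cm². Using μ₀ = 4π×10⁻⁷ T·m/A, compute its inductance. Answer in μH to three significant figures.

L ≈ 312 μH

For a thin toroid, L = μ₀N²A/(2πR).
L = (4π×10⁻⁷)(2310)²(2.140×10^-5) / (2π×7.310×10^-2 m) = 3.124×10^-4 H.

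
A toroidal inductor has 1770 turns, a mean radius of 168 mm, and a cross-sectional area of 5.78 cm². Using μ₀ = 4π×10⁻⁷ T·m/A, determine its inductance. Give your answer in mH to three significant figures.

L ≈ 2.16 mH

For a thin toroid, L = μ₀N²A/(2πR).
L = (4π×10⁻⁷)(1770)²(5.780×10^-4) / (2π×0.168 m) = 2.156×10^-3 H.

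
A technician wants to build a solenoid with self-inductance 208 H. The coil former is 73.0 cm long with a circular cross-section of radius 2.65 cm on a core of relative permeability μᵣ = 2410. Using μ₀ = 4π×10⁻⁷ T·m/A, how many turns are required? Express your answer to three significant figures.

N ≈ 4770 turns

A = πr² = π(2.650×10^-2 m)² = 2.206×10^-3 m².
From L = μ₀μᵣN²A/ℓ, N = √(Lℓ / (μ₀μᵣA)).
N = √[(208)(0.73) / ((4π×10⁻⁷)(2410)×2.206×10^-3)] = √(2.273×10^7) ≈ 4767.2.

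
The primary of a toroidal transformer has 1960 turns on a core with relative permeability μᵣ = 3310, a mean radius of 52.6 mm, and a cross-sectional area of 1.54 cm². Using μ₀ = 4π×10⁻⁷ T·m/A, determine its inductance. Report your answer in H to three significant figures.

L ≈ 7.45 H

For a thin toroid, L = μ₀μᵣN²A/(2πR).
L = (4π×10⁻⁷)(3310)(1960)²(1.540×10^-4) / (2π×5.260×10^-2 m) = 7.446 H.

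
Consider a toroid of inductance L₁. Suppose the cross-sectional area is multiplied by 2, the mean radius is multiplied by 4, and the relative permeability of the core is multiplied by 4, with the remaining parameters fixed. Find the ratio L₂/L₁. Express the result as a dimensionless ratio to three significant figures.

For a toroid, L ∝ μᵣN²A/R.
L₂/L₁ = (2) × (4)^-1 × (4) = 2.00.

L₂/L₁ = 2.00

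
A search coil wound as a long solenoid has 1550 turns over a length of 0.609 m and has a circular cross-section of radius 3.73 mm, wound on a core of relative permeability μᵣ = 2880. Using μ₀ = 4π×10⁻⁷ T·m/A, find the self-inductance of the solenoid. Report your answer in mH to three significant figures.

L ≈ 624 mH

A = πr² = π(3.730×10^-3 m)² = 4.371×10^-5 m².
For a long solenoid, L = μ₀μᵣN²A/ℓ.
L = (4π×10⁻⁷)(2880)(1550)²(4.371×10^-5)/(0.609 m) = 0.624 H.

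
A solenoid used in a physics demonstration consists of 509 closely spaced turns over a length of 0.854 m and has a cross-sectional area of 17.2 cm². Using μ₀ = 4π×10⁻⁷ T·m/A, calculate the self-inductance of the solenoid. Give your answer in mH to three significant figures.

A = 17.2 cm² = 1.720×10^-3 m².
For a long solenoid, L = μ₀N²A/ℓ.
L = (4π×10⁻⁷)(509)²(1.720×10^-3)/(0.854 m) = 6.557×10^-4 H.

L ≈ 0.656 mH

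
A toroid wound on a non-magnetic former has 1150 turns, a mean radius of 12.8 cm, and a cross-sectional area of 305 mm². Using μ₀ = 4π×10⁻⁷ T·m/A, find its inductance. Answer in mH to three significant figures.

For a thin toroid, L = μ₀N²A/(2πR).
L = (4π×10⁻⁷)(1150)²(3.050×10^-4) / (2π×0.128 m) = 6.303×10^-4 H.

L ≈ 0.630 mH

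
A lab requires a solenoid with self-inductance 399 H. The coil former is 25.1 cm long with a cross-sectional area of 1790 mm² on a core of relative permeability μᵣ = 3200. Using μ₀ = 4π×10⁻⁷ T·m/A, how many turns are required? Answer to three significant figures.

A = 1790 mm² = 1.790×10^-3 m².
From L = μ₀μᵣN²A/ℓ, N = √(Lℓ / (μ₀μᵣA)).
N = √[(399)(0.251) / ((4π×10⁻⁷)(3200)×1.790×10^-3)] = √(1.391×10^7) ≈ 3730.1.

N ≈ 3730 turns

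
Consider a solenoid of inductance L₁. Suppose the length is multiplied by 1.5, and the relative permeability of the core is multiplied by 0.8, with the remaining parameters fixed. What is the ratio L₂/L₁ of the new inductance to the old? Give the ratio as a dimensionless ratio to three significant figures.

For a solenoid, L ∝ μᵣN²A/ℓ.
L₂/L₁ = (1.5)^-1 × (0.8) = 0.533.

L₂/L₁ = 0.533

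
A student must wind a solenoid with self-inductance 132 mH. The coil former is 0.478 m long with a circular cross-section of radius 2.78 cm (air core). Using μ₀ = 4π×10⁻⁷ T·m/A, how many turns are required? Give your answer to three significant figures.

A = πr² = π(2.780×10^-2 m)² = 2.428×10^-3 m².
From L = μ₀N²A/ℓ, N = √(Lℓ / (μ₀A)).
N = √[(0.132)(0.478) / ((4π×10⁻⁷)×2.428×10^-3)] = √(2.068×10^7) ≈ 4547.5.

N ≈ 4550 turns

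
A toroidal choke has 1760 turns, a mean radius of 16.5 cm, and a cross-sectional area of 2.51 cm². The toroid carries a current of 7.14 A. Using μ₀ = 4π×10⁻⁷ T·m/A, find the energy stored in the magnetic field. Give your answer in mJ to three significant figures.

U ≈ 24.0 mJ

L = μ₀N²A/(2πR) = (4π×10⁻⁷)(1760)²(2.510×10^-4)/(2π×0.165) = 9.424×10^-4 H.
U = ½LI² = ½(9.424×10^-4)(7.14)² = 2.402×10^-2 J.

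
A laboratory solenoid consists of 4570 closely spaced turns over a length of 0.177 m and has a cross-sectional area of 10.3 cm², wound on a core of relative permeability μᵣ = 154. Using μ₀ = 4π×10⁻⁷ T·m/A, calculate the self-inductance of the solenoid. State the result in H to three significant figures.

A = 10.3 cm² = 1.030×10^-3 m².
For a long solenoid, L = μ₀μᵣN²A/ℓ.
L = (4π×10⁻⁷)(154)(4570)²(1.030×10^-3)/(0.177 m) = 23.52 H.

L ≈ 23.5 H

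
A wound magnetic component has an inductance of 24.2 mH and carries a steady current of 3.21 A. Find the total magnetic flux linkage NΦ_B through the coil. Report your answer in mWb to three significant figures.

NΦ_B ≈ 77.7 mWb

From L = NΦ_B/I, the flux linkage is NΦ_B = LI.
NΦ_B = (2.420×10^-2 H)(3.21 A) = 7.768×10^-2 Wb.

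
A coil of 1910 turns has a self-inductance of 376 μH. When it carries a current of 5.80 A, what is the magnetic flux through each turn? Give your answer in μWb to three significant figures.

From L = NΦ_B/I, the flux per turn is Φ_B = LI/N.
Φ_B = (3.760×10^-4 H)(5.80 A)/1910 = 1.142×10^-6 Wb.

Φ_B ≈ 1.14 μWb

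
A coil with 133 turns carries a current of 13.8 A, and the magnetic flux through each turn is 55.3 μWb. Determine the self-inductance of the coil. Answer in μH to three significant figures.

L ≈ 533 μH

Self-inductance is defined by L = NΦ_B/I (flux linkage over current).
L = (133)(5.530×10^-5 Wb)/(13.8 A) = 5.330×10^-4 H.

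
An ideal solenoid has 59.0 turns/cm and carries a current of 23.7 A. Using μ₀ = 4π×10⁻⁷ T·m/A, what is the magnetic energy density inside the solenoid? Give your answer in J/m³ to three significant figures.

u ≈ 12300 J/m³

B = μ₀nI = (4π×10⁻⁷)(5.900×10^3)(23.7) = 0.1757 T.
u = B²/(2μ₀) = (0.1757)²/(2×4π×10⁻⁷) = 1.229×10^4 J/m³.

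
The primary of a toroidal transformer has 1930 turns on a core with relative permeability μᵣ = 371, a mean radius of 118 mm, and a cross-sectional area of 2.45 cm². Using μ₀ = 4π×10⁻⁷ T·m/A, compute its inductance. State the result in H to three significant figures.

For a thin toroid, L = μ₀μᵣN²A/(2πR).
L = (4π×10⁻⁷)(371)(1930)²(2.450×10^-4) / (2π×0.118 m) = 0.5739 H.

L ≈ 0.574 H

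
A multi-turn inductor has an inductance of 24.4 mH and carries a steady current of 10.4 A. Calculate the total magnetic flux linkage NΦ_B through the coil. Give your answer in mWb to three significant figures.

From L = NΦ_B/I, the flux linkage is NΦ_B = LI.
NΦ_B = (2.440×10^-2 H)(10.4 A) = 0.2538 Wb.

NΦ_B ≈ 254 mWb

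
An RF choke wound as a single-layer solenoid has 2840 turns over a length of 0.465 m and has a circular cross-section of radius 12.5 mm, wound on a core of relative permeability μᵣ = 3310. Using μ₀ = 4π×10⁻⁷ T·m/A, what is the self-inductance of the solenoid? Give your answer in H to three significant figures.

L ≈ 35.4 H

A = πr² = π(1.250×10^-2 m)² = 4.909×10^-4 m².
For a long solenoid, L = μ₀μᵣN²A/ℓ.
L = (4π×10⁻⁷)(3310)(2840)²(4.909×10^-4)/(0.465 m) = 35.42 H.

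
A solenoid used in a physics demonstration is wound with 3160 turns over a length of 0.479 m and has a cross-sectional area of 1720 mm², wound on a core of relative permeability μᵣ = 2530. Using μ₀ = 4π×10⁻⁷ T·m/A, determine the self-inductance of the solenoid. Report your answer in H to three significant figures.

A = 1720 mm² = 1.720×10^-3 m².
For a long solenoid, L = μ₀μᵣN²A/ℓ.
L = (4π×10⁻⁷)(2530)(3160)²(1.720×10^-3)/(0.479 m) = 114 H.

L ≈ 114 H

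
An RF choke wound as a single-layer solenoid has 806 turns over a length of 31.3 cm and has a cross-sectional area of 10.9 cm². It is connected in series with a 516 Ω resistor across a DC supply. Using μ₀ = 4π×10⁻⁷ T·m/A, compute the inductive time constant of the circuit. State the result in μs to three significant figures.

A = 10.9 cm² = 1.090×10^-3 m².
L = μ₀N²A/ℓ = (4π×10⁻⁷)(806)²(1.090×10^-3)/(0.313) = 2.843×10^-3 H.
τ = L/R = (2.843×10^-3)/(516) = 5.510×10^-6 s.

τ ≈ 5.51 μs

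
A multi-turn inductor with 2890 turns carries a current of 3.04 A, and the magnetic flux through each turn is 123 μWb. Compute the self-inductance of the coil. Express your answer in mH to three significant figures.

Self-inductance is defined by L = NΦ_B/I (flux linkage over current).
L = (2890)(1.230×10^-4 Wb)/(3.04 A) = 0.1169 H.

L ≈ 117 mH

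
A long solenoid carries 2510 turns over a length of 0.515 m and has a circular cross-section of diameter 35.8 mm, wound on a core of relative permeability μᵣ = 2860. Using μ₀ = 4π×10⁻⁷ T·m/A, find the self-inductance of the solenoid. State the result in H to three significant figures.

A = π(d/2)² = π(1.790×10^-2 m)² = 1.007×10^-3 m².
For a long solenoid, L = μ₀μᵣN²A/ℓ.
L = (4π×10⁻⁷)(2860)(2510)²(1.007×10^-3)/(0.515 m) = 44.26 H.

L ≈ 44.3 H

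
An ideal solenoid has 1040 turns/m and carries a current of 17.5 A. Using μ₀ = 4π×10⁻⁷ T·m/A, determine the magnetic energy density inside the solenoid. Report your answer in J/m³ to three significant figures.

B = μ₀nI = (4π×10⁻⁷)(1.040×10^3)(17.5) = 2.287×10^-2 T.
u = B²/(2μ₀) = (2.287×10^-2)²/(2×4π×10⁻⁷) = 208.1 J/m³.

u ≈ 208 J/m³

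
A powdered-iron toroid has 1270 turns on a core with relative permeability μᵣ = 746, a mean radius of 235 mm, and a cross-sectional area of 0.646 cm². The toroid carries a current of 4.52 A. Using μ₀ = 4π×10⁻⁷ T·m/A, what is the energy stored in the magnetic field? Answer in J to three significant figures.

L = μ₀μᵣN²A/(2πR) = (4π×10⁻⁷)(746)(1270)²(6.460×10^-5)/(2π×0.235) = 6.615×10^-2 H.
U = ½LI² = ½(6.615×10^-2)(4.52)² = 0.6758 J.

U ≈ 0.676 J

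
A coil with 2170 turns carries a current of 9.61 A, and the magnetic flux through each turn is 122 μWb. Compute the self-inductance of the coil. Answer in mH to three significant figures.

Self-inductance is defined by L = NΦ_B/I (flux linkage over current).
L = (2170)(1.220×10^-4 Wb)/(9.61 A) = 2.7548×10^-2 H.

L ≈ 27.5 mH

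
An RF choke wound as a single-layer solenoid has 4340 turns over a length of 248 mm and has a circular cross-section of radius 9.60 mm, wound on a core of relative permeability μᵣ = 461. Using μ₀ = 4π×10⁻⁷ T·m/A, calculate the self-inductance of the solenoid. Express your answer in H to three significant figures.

L ≈ 12.7 H

A = πr² = π(9.600×10^-3 m)² = 2.895×10^-4 m².
For a long solenoid, L = μ₀μᵣN²A/ℓ.
L = (4π×10⁻⁷)(461)(4340)²(2.895×10^-4)/(0.248 m) = 12.74 H.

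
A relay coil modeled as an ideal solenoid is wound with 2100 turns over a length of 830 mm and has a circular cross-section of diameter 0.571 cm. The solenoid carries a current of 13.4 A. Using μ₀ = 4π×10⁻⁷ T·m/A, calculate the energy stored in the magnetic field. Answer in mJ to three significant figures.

U ≈ 15.4 mJ

A = π(d/2)² = π(2.855×10^-3 m)² = 2.561×10^-5 m².
L = μ₀N²A/ℓ = (4π×10⁻⁷)(2100)²(2.561×10^-5)/(0.83) = 1.710×10^-4 H.
U = ½LI² = ½(1.710×10^-4)(13.4)² = 1.535×10^-2 J.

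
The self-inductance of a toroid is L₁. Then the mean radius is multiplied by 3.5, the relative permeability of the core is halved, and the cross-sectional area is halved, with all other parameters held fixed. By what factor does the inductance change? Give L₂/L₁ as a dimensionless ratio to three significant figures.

L₂/L₁ = 0.0714

For a toroid, L ∝ μᵣN²A/R.
L₂/L₁ = (3.5)^-1 × (0.5) × (0.5) = 0.0714.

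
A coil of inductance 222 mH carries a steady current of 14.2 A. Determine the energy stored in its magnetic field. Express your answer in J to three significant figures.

Stored magnetic energy: U = ½LI².
U = ½(0.222 H)(14.2 A)² = 22.38 J.

U ≈ 22.4 J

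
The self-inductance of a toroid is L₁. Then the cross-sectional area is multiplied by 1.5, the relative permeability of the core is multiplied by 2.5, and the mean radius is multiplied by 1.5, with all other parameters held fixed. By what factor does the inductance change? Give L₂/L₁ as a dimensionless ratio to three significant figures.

L₂/L₁ = 2.50

For a toroid, L ∝ μᵣN²A/R.
L₂/L₁ = (1.5) × (2.5) × (1.5)^-1 = 2.50.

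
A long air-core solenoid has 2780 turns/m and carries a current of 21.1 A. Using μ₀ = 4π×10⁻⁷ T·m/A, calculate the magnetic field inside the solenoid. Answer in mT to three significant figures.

B ≈ 73.7 mT

Inside a long solenoid, B = μ₀nI.
B = (4π×10⁻⁷)(2.780×10^3 m⁻¹)(21.1 A) = 7.371×10^-2 T.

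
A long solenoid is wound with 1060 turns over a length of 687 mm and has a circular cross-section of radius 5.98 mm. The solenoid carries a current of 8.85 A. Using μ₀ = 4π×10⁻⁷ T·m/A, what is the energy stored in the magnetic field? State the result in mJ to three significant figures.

U ≈ 9.04 mJ

A = πr² = π(5.980×10^-3 m)² = 1.123×10^-4 m².
L = μ₀N²A/ℓ = (4π×10⁻⁷)(1060)²(1.123×10^-4)/(0.687) = 2.309×10^-4 H.
U = ½LI² = ½(2.309×10^-4)(8.85)² = 9.042×10^-3 J.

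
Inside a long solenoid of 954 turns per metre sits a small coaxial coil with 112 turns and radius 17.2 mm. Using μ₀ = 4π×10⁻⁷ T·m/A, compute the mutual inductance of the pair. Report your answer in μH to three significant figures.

M ≈ 125 μH

The outer solenoid produces a uniform field B₁ = μ₀n₁I₁ across the inner coil,
so the flux linkage is N₂Φ = N₂B₁A₂ = μ₀n₁N₂A₂·I₁, giving M = μ₀n₁N₂A₂.
A₂ = πr² = π(1.720×10^-2 m)² = 9.294×10^-4 m².
M = (4π×10⁻⁷)(954)(112)(9.294×10^-4) = 1.248×10^-4 H.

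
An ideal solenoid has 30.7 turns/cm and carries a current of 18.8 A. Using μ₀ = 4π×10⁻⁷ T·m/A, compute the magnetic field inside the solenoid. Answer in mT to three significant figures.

Inside a long solenoid, B = μ₀nI.
B = (4π×10⁻⁷)(3.070×10^3 m⁻¹)(18.8 A) = 7.253×10^-2 T.

B ≈ 72.5 mT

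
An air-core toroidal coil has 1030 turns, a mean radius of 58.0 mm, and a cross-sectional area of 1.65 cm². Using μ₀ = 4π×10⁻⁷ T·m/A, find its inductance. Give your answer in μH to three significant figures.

L ≈ 604 μH

For a thin toroid, L = μ₀N²A/(2πR).
L = (4π×10⁻⁷)(1030)²(1.650×10^-4) / (2π×5.800×10^-2 m) = 6.036×10^-4 H.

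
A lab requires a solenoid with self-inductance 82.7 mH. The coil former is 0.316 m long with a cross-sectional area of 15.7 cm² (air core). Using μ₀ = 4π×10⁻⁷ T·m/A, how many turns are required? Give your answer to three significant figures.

N ≈ 3640 turns

A = 15.7 cm² = 1.570×10^-3 m².
From L = μ₀N²A/ℓ, N = √(Lℓ / (μ₀A)).
N = √[(8.270×10^-2)(0.316) / ((4π×10⁻⁷)×1.570×10^-3)] = √(1.3246×10^7) ≈ 3639.5.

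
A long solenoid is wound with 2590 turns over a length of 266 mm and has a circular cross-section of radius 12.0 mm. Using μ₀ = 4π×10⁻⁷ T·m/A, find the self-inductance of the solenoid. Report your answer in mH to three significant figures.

L ≈ 14.3 mH

A = πr² = π(1.200×10^-2 m)² = 4.524×10^-4 m².
For a long solenoid, L = μ₀N²A/ℓ.
L = (4π×10⁻⁷)(2590)²(4.524×10^-4)/(0.266 m) = 1.434×10^-2 H.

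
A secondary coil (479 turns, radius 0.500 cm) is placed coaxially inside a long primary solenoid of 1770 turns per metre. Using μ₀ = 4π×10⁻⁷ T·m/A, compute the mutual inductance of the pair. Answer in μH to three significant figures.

M ≈ 83.7 μH

The outer solenoid produces a uniform field B₁ = μ₀n₁I₁ across the inner coil,
so the flux linkage is N₂Φ = N₂B₁A₂ = μ₀n₁N₂A₂·I₁, giving M = μ₀n₁N₂A₂.
A₂ = πr² = π(5.000×10^-3 m)² = 7.854×10^-5 m².
M = (4π×10⁻⁷)(1770)(479)(7.854×10^-5) = 8.368×10^-5 H.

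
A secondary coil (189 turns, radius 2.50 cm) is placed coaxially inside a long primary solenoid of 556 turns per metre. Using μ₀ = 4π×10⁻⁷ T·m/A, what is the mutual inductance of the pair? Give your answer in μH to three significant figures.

The outer solenoid produces a uniform field B₁ = μ₀n₁I₁ across the inner coil,
so the flux linkage is N₂Φ = N₂B₁A₂ = μ₀n₁N₂A₂·I₁, giving M = μ₀n₁N₂A₂.
A₂ = πr² = π(2.500×10^-2 m)² = 1.963×10^-3 m².
M = (4π×10⁻⁷)(556)(189)(1.963×10^-3) = 2.593×10^-4 H.

M ≈ 259 μH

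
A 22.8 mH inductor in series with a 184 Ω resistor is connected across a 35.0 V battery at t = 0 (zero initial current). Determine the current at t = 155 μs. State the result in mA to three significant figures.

I ≈ 136 mA

τ = L/R = 2.280×10^-2/184 = 1.239×10^-4 s; final current I_∞ = ε/R = 35.0/184 = 0.1902 A.
I(t) = I_∞(1 − e^(−t/τ)) with t/τ = 1.251.
I = (0.1902)(1 − e^(−1.251)) = 0.1358 A.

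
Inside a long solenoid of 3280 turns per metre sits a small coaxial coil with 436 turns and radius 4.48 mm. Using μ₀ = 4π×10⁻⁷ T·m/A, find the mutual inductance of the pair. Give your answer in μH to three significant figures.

The outer solenoid produces a uniform field B₁ = μ₀n₁I₁ across the inner coil,
so the flux linkage is N₂Φ = N₂B₁A₂ = μ₀n₁N₂A₂·I₁, giving M = μ₀n₁N₂A₂.
A₂ = πr² = π(4.480×10^-3 m)² = 6.305×10^-5 m².
M = (4π×10⁻⁷)(3280)(436)(6.305×10^-5) = 1.133×10^-4 H.

M ≈ 113 μH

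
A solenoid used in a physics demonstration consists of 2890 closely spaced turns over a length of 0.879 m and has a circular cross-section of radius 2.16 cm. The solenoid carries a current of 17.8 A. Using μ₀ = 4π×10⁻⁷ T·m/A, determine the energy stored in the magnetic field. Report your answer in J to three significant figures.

U ≈ 2.77 J

A = πr² = π(2.160×10^-2 m)² = 1.466×10^-3 m².
L = μ₀N²A/ℓ = (4π×10⁻⁷)(2890)²(1.466×10^-3)/(0.879) = 1.750×10^-2 H.
U = ½LI² = ½(1.750×10^-2)(17.8)² = 2.773 J.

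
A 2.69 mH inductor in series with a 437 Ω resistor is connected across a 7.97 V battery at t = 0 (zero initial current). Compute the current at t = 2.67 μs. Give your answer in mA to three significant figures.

I ≈ 6.42 mA

τ = L/R = 2.690×10^-3/437 = 6.156×10^-6 s; final current I_∞ = ε/R = 7.97/437 = 1.824×10^-2 A.
I(t) = I_∞(1 − e^(−t/τ)) with t/τ = 0.434.
I = (1.824×10^-2)(1 − e^(−0.434)) = 6.418×10^-3 A.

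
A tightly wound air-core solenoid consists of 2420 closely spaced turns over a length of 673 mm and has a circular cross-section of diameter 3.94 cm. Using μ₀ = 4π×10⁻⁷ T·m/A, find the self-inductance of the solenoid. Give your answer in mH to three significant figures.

A = π(d/2)² = π(1.970×10^-2 m)² = 1.219×10^-3 m².
For a long solenoid, L = μ₀N²A/ℓ.
L = (4π×10⁻⁷)(2420)²(1.219×10^-3)/(0.673 m) = 1.333×10^-2 H.

L ≈ 13.3 mH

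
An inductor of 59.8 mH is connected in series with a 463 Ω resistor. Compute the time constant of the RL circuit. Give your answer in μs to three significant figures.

τ = L/R = (5.980×10^-2 H)/(463 Ω) = 1.292×10^-4 s.

τ ≈ 129 μs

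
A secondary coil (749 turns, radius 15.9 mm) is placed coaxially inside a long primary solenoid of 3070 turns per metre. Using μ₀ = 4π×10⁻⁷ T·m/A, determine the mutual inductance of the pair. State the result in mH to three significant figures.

M ≈ 2.29 mH

The outer solenoid produces a uniform field B₁ = μ₀n₁I₁ across the inner coil,
so the flux linkage is N₂Φ = N₂B₁A₂ = μ₀n₁N₂A₂·I₁, giving M = μ₀n₁N₂A₂.
A₂ = πr² = π(1.590×10^-2 m)² = 7.942×10^-4 m².
M = (4π×10⁻⁷)(3070)(749)(7.942×10^-4) = 2.29496×10^-3 H.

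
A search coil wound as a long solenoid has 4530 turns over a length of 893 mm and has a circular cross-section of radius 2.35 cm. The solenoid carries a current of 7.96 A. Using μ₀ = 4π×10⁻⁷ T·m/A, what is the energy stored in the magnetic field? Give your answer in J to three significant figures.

A = πr² = π(2.350×10^-2 m)² = 1.7349×10^-3 m².
L = μ₀N²A/ℓ = (4π×10⁻⁷)(4530)²(1.7349×10^-3)/(0.893) = 5.010×10^-2 H.
U = ½LI² = ½(5.010×10^-2)(7.96)² = 1.587 J.

U ≈ 1.59 J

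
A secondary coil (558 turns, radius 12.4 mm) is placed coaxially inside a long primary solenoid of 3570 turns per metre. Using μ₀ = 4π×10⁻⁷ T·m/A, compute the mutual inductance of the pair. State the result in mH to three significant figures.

The outer solenoid produces a uniform field B₁ = μ₀n₁I₁ across the inner coil,
so the flux linkage is N₂Φ = N₂B₁A₂ = μ₀n₁N₂A₂·I₁, giving M = μ₀n₁N₂A₂.
A₂ = πr² = π(1.240×10^-2 m)² = 4.831×10^-4 m².
M = (4π×10⁻⁷)(3570)(558)(4.831×10^-4) = 1.209×10^-3 H.

M ≈ 1.21 mH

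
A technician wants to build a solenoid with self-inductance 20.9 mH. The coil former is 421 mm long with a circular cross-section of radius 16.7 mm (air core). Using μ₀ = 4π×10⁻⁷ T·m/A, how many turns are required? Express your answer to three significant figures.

N ≈ 2830 turns

A = πr² = π(1.670×10^-2 m)² = 8.762×10^-4 m².
From L = μ₀N²A/ℓ, N = √(Lℓ / (μ₀A)).
N = √[(2.090×10^-2)(0.421) / ((4π×10⁻⁷)×8.762×10^-4)] = √(7.992×10^6) ≈ 2826.9.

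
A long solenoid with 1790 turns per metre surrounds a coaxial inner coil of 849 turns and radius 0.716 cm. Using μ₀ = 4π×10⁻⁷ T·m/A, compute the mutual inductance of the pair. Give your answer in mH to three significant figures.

M ≈ 0.308 mH

The outer solenoid produces a uniform field B₁ = μ₀n₁I₁ across the inner coil,
so the flux linkage is N₂Φ = N₂B₁A₂ = μ₀n₁N₂A₂·I₁, giving M = μ₀n₁N₂A₂.
A₂ = πr² = π(7.160×10^-3 m)² = 1.611×10^-4 m².
M = (4π×10⁻⁷)(1790)(849)(1.611×10^-4) = 3.076×10^-4 H.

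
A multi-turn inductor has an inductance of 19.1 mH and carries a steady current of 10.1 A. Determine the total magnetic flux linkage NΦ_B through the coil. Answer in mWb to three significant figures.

NΦ_B ≈ 193 mWb

From L = NΦ_B/I, the flux linkage is NΦ_B = LI.
NΦ_B = (1.910×10^-2 H)(10.1 A) = 0.1929 Wb.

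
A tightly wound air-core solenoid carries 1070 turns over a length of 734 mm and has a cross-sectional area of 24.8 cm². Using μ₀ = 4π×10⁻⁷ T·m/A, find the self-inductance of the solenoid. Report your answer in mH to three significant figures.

L ≈ 4.86 mH

A = 24.8 cm² = 2.480×10^-3 m².
For a long solenoid, L = μ₀N²A/ℓ.
L = (4π×10⁻⁷)(1070)²(2.480×10^-3)/(0.734 m) = 4.861×10^-3 H.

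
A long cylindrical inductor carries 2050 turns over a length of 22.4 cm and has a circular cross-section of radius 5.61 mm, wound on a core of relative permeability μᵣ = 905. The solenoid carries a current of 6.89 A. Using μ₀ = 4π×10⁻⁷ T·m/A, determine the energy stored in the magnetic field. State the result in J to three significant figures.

A = πr² = π(5.610×10^-3 m)² = 9.887×10^-5 m².
L = μ₀μᵣN²A/ℓ = (4π×10⁻⁷)(905)(2050)²(9.887×10^-5)/(0.224) = 2.11 H.
U = ½LI² = ½(2.11)(6.89)² = 50.07 J.

U ≈ 50.1 J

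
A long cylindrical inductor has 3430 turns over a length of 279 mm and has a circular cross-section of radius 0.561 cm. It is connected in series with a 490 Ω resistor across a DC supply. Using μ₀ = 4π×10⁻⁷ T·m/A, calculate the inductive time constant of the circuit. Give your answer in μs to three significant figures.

τ ≈ 10.7 μs

A = πr² = π(5.610×10^-3 m)² = 9.887×10^-5 m².
L = μ₀N²A/ℓ = (4π×10⁻⁷)(3430)²(9.887×10^-5)/(0.279) = 5.239×10^-3 H.
τ = L/R = (5.239×10^-3)/(490) = 1.069×10^-5 s.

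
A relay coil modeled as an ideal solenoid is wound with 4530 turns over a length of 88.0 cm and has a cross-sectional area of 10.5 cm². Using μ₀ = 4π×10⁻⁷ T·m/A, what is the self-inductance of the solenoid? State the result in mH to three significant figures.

L ≈ 30.8 mH

A = 10.5 cm² = 1.050×10^-3 m².
For a long solenoid, L = μ₀N²A/ℓ.
L = (4π×10⁻⁷)(4530)²(1.050×10^-3)/(0.88 m) = 3.077×10^-2 H.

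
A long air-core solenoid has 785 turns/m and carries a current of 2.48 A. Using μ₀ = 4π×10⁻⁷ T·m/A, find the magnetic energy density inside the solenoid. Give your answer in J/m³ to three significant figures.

B = μ₀nI = (4π×10⁻⁷)(785)(2.48) = 2.446×10^-3 T.
u = B²/(2μ₀) = (2.446×10^-3)²/(2×4π×10⁻⁷) = 2.381 J/m³.

u ≈ 2.38 J/m³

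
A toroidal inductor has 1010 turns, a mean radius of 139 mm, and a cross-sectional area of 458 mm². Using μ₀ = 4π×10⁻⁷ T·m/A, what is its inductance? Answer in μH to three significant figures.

For a thin toroid, L = μ₀N²A/(2πR).
L = (4π×10⁻⁷)(1010)²(4.580×10^-4) / (2π×0.139 m) = 6.722×10^-4 H.

L ≈ 672 μH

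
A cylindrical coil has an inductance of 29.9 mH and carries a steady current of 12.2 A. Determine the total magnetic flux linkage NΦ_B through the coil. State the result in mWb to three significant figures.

NΦ_B ≈ 365 mWb

From L = NΦ_B/I, the flux linkage is NΦ_B = LI.
NΦ_B = (2.990×10^-2 H)(12.2 A) = 0.3648 Wb.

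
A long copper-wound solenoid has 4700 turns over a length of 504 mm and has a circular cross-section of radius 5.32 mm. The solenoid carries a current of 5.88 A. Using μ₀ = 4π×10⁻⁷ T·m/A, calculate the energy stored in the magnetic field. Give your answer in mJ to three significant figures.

U ≈ 84.7 mJ

A = πr² = π(5.320×10^-3 m)² = 8.891×10^-5 m².
L = μ₀N²A/ℓ = (4π×10⁻⁷)(4700)²(8.891×10^-5)/(0.504) = 4.897×10^-3 H.
U = ½LI² = ½(4.897×10^-3)(5.88)² = 8.466×10^-2 J.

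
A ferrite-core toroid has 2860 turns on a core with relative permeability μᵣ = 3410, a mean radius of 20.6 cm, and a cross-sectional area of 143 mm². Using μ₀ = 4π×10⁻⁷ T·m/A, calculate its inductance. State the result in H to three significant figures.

L ≈ 3.87 H

For a thin toroid, L = μ₀μᵣN²A/(2πR).
L = (4π×10⁻⁷)(3410)(2860)²(1.430×10^-4) / (2π×0.206 m) = 3.872 H.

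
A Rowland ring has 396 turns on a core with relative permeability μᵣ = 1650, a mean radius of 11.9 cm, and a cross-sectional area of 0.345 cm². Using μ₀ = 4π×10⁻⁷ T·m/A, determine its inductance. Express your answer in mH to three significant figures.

For a thin toroid, L = μ₀μᵣN²A/(2πR).
L = (4π×10⁻⁷)(1650)(396)²(3.450×10^-5) / (2π×0.119 m) = 1.500×10^-2 H.

L ≈ 15.0 mH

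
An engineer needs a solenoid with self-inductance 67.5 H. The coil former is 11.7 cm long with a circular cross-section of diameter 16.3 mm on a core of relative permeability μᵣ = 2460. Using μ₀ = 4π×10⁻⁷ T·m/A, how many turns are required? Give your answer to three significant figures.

A = π(d/2)² = π(8.150×10^-3 m)² = 2.087×10^-4 m².
From L = μ₀μᵣN²A/ℓ, N = √(Lℓ / (μ₀μᵣA)).
N = √[(67.5)(0.117) / ((4π×10⁻⁷)(2460)×2.087×10^-4)] = √(1.224×10^7) ≈ 3499.0.

N ≈ 3500 turns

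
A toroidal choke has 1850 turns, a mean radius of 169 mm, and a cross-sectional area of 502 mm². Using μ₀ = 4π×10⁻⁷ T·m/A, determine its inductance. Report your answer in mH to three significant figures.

For a thin toroid, L = μ₀N²A/(2πR).
L = (4π×10⁻⁷)(1850)²(5.020×10^-4) / (2π×0.169 m) = 2.033×10^-3 H.

L ≈ 2.03 mH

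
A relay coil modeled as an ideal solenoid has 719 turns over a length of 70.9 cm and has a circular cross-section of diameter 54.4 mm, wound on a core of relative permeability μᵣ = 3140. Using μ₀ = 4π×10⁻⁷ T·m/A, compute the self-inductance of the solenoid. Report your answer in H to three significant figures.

L ≈ 6.69 H

A = π(d/2)² = π(2.720×10^-2 m)² = 2.324×10^-3 m².
For a long solenoid, L = μ₀μᵣN²A/ℓ.
L = (4π×10⁻⁷)(3140)(719)²(2.324×10^-3)/(0.709 m) = 6.687 H.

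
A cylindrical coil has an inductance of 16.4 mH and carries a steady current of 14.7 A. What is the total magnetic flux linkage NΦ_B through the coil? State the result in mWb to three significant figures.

NΦ_B ≈ 241 mWb

From L = NΦ_B/I, the flux linkage is NΦ_B = LI.
NΦ_B = (1.640×10^-2 H)(14.7 A) = 0.2411 Wb.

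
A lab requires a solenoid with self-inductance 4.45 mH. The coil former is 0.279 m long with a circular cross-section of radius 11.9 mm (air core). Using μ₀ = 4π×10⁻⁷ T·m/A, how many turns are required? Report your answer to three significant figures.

A = πr² = π(1.190×10^-2 m)² = 4.449×10^-4 m².
From L = μ₀N²A/ℓ, N = √(Lℓ / (μ₀A)).
N = √[(4.450×10^-3)(0.279) / ((4π×10⁻⁷)×4.449×10^-4)] = √(2.221×10^6) ≈ 1490.2.

N ≈ 1490 turns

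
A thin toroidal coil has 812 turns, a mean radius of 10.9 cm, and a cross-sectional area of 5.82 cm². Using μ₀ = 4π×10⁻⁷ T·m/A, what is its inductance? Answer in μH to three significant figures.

For a thin toroid, L = μ₀N²A/(2πR).
L = (4π×10⁻⁷)(812)²(5.820×10^-4) / (2π×0.109 m) = 7.041×10^-4 H.

L ≈ 704 μH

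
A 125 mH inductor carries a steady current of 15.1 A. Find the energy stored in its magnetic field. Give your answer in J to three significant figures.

Stored magnetic energy: U = ½LI².
U = ½(0.125 H)(15.1 A)² = 14.25 J.

U ≈ 14.3 J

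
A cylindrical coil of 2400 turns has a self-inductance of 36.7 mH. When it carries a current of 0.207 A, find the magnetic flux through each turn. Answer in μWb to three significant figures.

Φ_B ≈ 3.17 μWb

From L = NΦ_B/I, the flux per turn is Φ_B = LI/N.
Φ_B = (3.670×10^-2 H)(0.207 A)/2400 = 3.165×10^-6 Wb.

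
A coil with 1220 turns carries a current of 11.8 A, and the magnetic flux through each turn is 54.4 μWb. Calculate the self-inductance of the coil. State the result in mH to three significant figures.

Self-inductance is defined by L = NΦ_B/I (flux linkage over current).
L = (1220)(5.440×10^-5 Wb)/(11.8 A) = 5.624×10^-3 H.

L ≈ 5.62 mH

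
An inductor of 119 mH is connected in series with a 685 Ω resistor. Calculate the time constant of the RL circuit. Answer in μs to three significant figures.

τ = L/R = (0.119 H)/(685 Ω) = 1.737×10^-4 s.

τ ≈ 174 μs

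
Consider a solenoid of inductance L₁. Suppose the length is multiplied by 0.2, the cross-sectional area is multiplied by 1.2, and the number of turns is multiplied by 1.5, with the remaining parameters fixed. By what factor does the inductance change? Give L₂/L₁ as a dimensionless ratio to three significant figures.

For a solenoid, L ∝ μᵣN²A/ℓ.
L₂/L₁ = (0.2)^-1 × (1.2) × (1.5)^2 = 13.5.

L₂/L₁ = 13.5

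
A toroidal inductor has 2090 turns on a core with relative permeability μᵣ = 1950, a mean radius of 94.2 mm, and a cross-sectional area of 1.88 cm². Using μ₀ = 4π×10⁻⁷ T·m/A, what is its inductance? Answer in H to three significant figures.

L ≈ 3.40 H

For a thin toroid, L = μ₀μᵣN²A/(2πR).
L = (4π×10⁻⁷)(1950)(2090)²(1.880×10^-4) / (2π×9.420×10^-2 m) = 3.4 H.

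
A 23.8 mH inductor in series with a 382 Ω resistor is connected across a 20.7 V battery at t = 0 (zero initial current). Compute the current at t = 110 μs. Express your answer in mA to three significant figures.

I ≈ 44.9 mA

τ = L/R = 2.380×10^-2/382 = 6.230×10^-5 s; final current I_∞ = ε/R = 20.7/382 = 5.419×10^-2 A.
I(t) = I_∞(1 − e^(−t/τ)) with t/τ = 1.766.
I = (5.419×10^-2)(1 − e^(−1.766)) = 4.492×10^-2 A.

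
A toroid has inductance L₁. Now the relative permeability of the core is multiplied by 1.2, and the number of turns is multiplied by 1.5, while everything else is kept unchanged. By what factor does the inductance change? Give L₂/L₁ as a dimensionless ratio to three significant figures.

L₂/L₁ = 2.70

For a toroid, L ∝ μᵣN²A/R.
L₂/L₁ = (1.2) × (1.5)^2 = 2.70.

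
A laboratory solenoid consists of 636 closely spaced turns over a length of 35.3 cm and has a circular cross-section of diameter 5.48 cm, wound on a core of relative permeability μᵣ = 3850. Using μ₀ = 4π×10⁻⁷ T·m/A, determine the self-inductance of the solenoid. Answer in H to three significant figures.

L ≈ 13.1 H

A = π(d/2)² = π(2.740×10^-2 m)² = 2.359×10^-3 m².
For a long solenoid, L = μ₀μᵣN²A/ℓ.
L = (4π×10⁻⁷)(3850)(636)²(2.359×10^-3)/(0.353 m) = 13.08 H.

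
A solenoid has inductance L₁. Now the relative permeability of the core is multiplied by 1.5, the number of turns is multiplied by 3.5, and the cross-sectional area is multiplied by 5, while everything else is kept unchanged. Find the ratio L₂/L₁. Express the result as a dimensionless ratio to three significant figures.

L₂/L₁ = 91.9

For a solenoid, L ∝ μᵣN²A/ℓ.
L₂/L₁ = (1.5) × (3.5)^2 × (5) = 91.9.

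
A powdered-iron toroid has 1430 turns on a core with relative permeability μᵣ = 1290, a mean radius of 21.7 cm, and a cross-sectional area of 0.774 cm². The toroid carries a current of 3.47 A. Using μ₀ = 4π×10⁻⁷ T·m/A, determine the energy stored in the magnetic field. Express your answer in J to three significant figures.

L = μ₀μᵣN²A/(2πR) = (4π×10⁻⁷)(1290)(1430)²(7.740×10^-5)/(2π×0.217) = 0.1882 H.
U = ½LI² = ½(0.1882)(3.47)² = 1.133 J.

U ≈ 1.13 J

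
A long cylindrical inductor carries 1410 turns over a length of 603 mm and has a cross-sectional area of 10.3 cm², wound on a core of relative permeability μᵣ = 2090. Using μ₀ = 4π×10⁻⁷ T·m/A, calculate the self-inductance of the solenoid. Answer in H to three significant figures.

A = 10.3 cm² = 1.030×10^-3 m².
For a long solenoid, L = μ₀μᵣN²A/ℓ.
L = (4π×10⁻⁷)(2090)(1410)²(1.030×10^-3)/(0.603 m) = 8.919 H.

L ≈ 8.92 H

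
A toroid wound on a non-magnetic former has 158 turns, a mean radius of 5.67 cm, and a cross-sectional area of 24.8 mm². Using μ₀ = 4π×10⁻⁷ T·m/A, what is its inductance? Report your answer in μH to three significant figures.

For a thin toroid, L = μ₀N²A/(2πR).
L = (4π×10⁻⁷)(158)²(2.480×10^-5) / (2π×5.670×10^-2 m) = 2.184×10^-6 H.

L ≈ 2.18 μH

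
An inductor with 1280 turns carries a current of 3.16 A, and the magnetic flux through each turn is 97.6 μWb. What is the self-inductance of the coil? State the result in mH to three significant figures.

L ≈ 39.5 mH

Self-inductance is defined by L = NΦ_B/I (flux linkage over current).
L = (1280)(9.760×10^-5 Wb)/(3.16 A) = 3.953×10^-2 H.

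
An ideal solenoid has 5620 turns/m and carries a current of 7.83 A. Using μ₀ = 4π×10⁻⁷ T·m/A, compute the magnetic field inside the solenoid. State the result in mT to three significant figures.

Inside a long solenoid, B = μ₀nI.
B = (4π×10⁻⁷)(5.620×10^3 m⁻¹)(7.83 A) = 5.530×10^-2 T.

B ≈ 55.3 mT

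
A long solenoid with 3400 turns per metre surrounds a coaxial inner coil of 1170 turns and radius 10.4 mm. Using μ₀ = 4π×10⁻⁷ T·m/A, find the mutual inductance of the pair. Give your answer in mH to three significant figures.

M ≈ 1.70 mH

The outer solenoid produces a uniform field B₁ = μ₀n₁I₁ across the inner coil,
so the flux linkage is N₂Φ = N₂B₁A₂ = μ₀n₁N₂A₂·I₁, giving M = μ₀n₁N₂A₂.
A₂ = πr² = π(1.040×10^-2 m)² = 3.398×10^-4 m².
M = (4π×10⁻⁷)(3400)(1170)(3.398×10^-4) = 1.699×10^-3 H.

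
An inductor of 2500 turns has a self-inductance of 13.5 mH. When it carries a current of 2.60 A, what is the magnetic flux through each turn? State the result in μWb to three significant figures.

From L = NΦ_B/I, the flux per turn is Φ_B = LI/N.
Φ_B = (1.350×10^-2 H)(2.60 A)/2500 = 1.404×10^-5 Wb.

Φ_B ≈ 14.0 μWb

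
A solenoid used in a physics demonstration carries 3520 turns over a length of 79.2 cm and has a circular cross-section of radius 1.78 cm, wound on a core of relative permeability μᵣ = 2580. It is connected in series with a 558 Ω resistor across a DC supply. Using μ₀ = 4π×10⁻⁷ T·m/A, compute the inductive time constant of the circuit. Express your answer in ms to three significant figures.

τ ≈ 90.5 ms

A = πr² = π(1.780×10^-2 m)² = 9.954×10^-4 m².
L = μ₀μᵣN²A/ℓ = (4π×10⁻⁷)(2580)(3520)²(9.954×10^-4)/(0.792) = 50.49 H.
τ = L/R = (50.49)/(558) = 9.048×10^-2 s.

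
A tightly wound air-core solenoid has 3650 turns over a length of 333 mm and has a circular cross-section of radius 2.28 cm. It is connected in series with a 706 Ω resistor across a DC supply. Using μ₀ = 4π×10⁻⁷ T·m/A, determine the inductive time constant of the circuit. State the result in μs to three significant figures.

A = πr² = π(2.280×10^-2 m)² = 1.633×10^-3 m².
L = μ₀N²A/ℓ = (4π×10⁻⁷)(3650)²(1.633×10^-3)/(0.333) = 8.211×10^-2 H.
τ = L/R = (8.211×10^-2)/(706) = 1.163×10^-4 s.

τ ≈ 116 μs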